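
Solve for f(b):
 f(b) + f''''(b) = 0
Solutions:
 f(b) = (C1*sin(sqrt(2)*b/2) + C2*cos(sqrt(2)*b/2))*exp(-sqrt(2)*b/2) + (C3*sin(sqrt(2)*b/2) + C4*cos(sqrt(2)*b/2))*exp(sqrt(2)*b/2)


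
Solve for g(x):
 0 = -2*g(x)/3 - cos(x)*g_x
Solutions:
 g(x) = C1*(sin(x) - 1)^(1/3)/(sin(x) + 1)^(1/3)


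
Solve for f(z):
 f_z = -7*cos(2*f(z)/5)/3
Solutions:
 7*z/3 - 5*log(sin(2*f(z)/5) - 1)/4 + 5*log(sin(2*f(z)/5) + 1)/4 = C1


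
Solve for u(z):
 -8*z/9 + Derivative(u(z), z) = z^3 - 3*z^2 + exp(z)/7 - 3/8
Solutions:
 u(z) = C1 + z^4/4 - z^3 + 4*z^2/9 - 3*z/8 + exp(z)/7


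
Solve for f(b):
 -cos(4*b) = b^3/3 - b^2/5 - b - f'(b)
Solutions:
 f(b) = C1 + b^4/12 - b^3/15 - b^2/2 + sin(4*b)/4


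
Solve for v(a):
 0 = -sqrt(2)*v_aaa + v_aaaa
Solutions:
 v(a) = C1 + C2*a + C3*a^2 + C4*exp(sqrt(2)*a)


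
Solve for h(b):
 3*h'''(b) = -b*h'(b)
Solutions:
 h(b) = C1 + Integral(C2*airyai(-3^(2/3)*b/3) + C3*airybi(-3^(2/3)*b/3), b)


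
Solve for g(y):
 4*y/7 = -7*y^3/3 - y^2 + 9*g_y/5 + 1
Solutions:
 g(y) = C1 + 35*y^4/108 + 5*y^3/27 + 10*y^2/63 - 5*y/9


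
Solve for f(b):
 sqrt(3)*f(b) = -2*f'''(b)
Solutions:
 f(b) = C3*exp(-2^(2/3)*3^(1/6)*b/2) + (C1*sin(6^(2/3)*b/4) + C2*cos(6^(2/3)*b/4))*exp(2^(2/3)*3^(1/6)*b/4)


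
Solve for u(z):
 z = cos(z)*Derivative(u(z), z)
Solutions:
 u(z) = C1 + Integral(z/cos(z), z)


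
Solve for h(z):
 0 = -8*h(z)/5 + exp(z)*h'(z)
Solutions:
 h(z) = C1*exp(-8*exp(-z)/5)


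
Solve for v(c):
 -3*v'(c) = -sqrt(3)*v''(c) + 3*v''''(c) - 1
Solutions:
 v(c) = C1 + C2*exp(2^(1/3)*c*(2*sqrt(3)/(sqrt(3)*sqrt(243 - 4*sqrt(3)) + 27)^(1/3) + 2^(1/3)*(sqrt(3)*sqrt(243 - 4*sqrt(3)) + 27)^(1/3))/12)*sin(2^(1/3)*c*(-2^(1/3)*sqrt(3)*(sqrt(3)*sqrt(243 - 4*sqrt(3)) + 27)^(1/3) + 6/(sqrt(3)*sqrt(243 - 4*sqrt(3)) + 27)^(1/3))/12) + C3*exp(2^(1/3)*c*(2*sqrt(3)/(sqrt(3)*sqrt(243 - 4*sqrt(3)) + 27)^(1/3) + 2^(1/3)*(sqrt(3)*sqrt(243 - 4*sqrt(3)) + 27)^(1/3))/12)*cos(2^(1/3)*c*(-2^(1/3)*sqrt(3)*(sqrt(3)*sqrt(243 - 4*sqrt(3)) + 27)^(1/3) + 6/(sqrt(3)*sqrt(243 - 4*sqrt(3)) + 27)^(1/3))/12) + C4*exp(-2^(1/3)*c*(2*sqrt(3)/(sqrt(3)*sqrt(243 - 4*sqrt(3)) + 27)^(1/3) + 2^(1/3)*(sqrt(3)*sqrt(243 - 4*sqrt(3)) + 27)^(1/3))/6) + c/3


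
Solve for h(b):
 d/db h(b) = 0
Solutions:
 h(b) = C1


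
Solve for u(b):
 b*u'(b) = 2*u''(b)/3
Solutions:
 u(b) = C1 + C2*erfi(sqrt(3)*b/2)


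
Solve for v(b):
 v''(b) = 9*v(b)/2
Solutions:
 v(b) = C1*exp(-3*sqrt(2)*b/2) + C2*exp(3*sqrt(2)*b/2)


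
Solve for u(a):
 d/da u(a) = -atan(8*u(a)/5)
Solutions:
 Integral(1/atan(8*_y/5), (_y, u(a))) = C1 - a


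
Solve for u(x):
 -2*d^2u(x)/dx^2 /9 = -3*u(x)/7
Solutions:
 u(x) = C1*exp(-3*sqrt(42)*x/14) + C2*exp(3*sqrt(42)*x/14)


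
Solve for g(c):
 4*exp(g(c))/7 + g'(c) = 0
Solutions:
 g(c) = log(1/(C1 + 4*c)) + log(7)


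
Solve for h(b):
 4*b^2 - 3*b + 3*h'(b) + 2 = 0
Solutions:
 h(b) = C1 - 4*b^3/9 + b^2/2 - 2*b/3


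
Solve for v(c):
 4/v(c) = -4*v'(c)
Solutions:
 v(c) = -sqrt(C1 - 2*c)
 v(c) = sqrt(C1 - 2*c)


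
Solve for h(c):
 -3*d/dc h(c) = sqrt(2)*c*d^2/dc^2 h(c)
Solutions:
 h(c) = C1 + C2*c^(1 - 3*sqrt(2)/2)


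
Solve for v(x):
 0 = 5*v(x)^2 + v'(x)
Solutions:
 v(x) = 1/(C1 + 5*x)


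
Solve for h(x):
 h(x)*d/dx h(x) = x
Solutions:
 h(x) = -sqrt(C1 + x^2)
 h(x) = sqrt(C1 + x^2)


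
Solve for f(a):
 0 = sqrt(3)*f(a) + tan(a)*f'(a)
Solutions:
 f(a) = C1/sin(a)^(sqrt(3))


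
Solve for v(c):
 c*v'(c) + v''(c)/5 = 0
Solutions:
 v(c) = C1 + C2*erf(sqrt(10)*c/2)


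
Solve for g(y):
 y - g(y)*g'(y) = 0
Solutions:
 g(y) = -sqrt(C1 + y^2)
 g(y) = sqrt(C1 + y^2)


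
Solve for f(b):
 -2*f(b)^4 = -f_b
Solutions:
 f(b) = (-1/(C1 + 6*b))^(1/3)
 f(b) = (-1/(C1 + 2*b))^(1/3)*(-3^(2/3) - 3*3^(1/6)*I)/6
 f(b) = (-1/(C1 + 2*b))^(1/3)*(-3^(2/3) + 3*3^(1/6)*I)/6


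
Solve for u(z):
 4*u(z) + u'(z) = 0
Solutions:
 u(z) = C1*exp(-4*z)


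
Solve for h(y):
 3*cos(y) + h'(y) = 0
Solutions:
 h(y) = C1 - 3*sin(y)


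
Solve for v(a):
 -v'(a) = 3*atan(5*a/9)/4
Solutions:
 v(a) = C1 - 3*a*atan(5*a/9)/4 + 27*log(25*a^2 + 81)/40


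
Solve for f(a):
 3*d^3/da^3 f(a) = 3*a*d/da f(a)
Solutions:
 f(a) = C1 + Integral(C2*airyai(a) + C3*airybi(a), a)


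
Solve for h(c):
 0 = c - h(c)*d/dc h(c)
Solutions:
 h(c) = -sqrt(C1 + c^2)
 h(c) = sqrt(C1 + c^2)


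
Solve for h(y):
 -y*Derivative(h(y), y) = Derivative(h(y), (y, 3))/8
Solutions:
 h(y) = C1 + Integral(C2*airyai(-2*y) + C3*airybi(-2*y), y)


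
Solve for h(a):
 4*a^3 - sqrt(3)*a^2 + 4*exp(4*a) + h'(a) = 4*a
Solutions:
 h(a) = C1 - a^4 + sqrt(3)*a^3/3 + 2*a^2 - exp(4*a)


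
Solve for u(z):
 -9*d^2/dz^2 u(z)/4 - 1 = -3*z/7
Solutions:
 u(z) = C1 + C2*z + 2*z^3/63 - 2*z^2/9


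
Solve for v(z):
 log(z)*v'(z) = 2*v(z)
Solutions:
 v(z) = C1*exp(2*li(z))


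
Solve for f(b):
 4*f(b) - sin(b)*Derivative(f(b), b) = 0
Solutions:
 f(b) = C1*(cos(b)^2 - 2*cos(b) + 1)/(cos(b)^2 + 2*cos(b) + 1)


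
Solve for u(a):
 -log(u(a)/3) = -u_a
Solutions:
 Integral(1/(-log(_y) + log(3)), (_y, u(a))) = C1 - a


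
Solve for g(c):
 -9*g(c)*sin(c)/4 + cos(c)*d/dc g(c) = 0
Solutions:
 g(c) = C1/cos(c)^(9/4)


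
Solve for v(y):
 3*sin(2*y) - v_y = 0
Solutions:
 v(y) = C1 - 3*cos(2*y)/2


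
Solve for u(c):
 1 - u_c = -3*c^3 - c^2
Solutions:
 u(c) = C1 + 3*c^4/4 + c^3/3 + c


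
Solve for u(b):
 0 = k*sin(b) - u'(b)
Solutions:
 u(b) = C1 - k*cos(b)


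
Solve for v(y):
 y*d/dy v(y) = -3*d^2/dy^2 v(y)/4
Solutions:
 v(y) = C1 + C2*erf(sqrt(6)*y/3)


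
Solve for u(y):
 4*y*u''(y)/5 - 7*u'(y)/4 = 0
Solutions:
 u(y) = C1 + C2*y^(51/16)


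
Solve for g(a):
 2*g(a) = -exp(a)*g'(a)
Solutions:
 g(a) = C1*exp(2*exp(-a))


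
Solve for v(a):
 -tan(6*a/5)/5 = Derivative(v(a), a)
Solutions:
 v(a) = C1 + log(cos(6*a/5))/6


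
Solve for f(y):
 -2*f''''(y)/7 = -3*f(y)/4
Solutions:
 f(y) = C1*exp(-42^(1/4)*y/2) + C2*exp(42^(1/4)*y/2) + C3*sin(42^(1/4)*y/2) + C4*cos(42^(1/4)*y/2)


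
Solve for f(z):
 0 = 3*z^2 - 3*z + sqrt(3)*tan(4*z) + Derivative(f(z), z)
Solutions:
 f(z) = C1 - z^3 + 3*z^2/2 + sqrt(3)*log(cos(4*z))/4


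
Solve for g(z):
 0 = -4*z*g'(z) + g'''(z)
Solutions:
 g(z) = C1 + Integral(C2*airyai(2^(2/3)*z) + C3*airybi(2^(2/3)*z), z)


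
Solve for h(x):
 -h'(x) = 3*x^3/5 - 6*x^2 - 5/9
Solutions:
 h(x) = C1 - 3*x^4/20 + 2*x^3 + 5*x/9


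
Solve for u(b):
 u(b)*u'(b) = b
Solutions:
 u(b) = -sqrt(C1 + b^2)
 u(b) = sqrt(C1 + b^2)


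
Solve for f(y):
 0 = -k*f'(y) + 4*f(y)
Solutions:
 f(y) = C1*exp(4*y/k)


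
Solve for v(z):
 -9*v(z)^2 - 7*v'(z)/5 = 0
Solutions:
 v(z) = 7/(C1 + 45*z)


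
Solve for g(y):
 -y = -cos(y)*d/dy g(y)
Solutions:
 g(y) = C1 + Integral(y/cos(y), y)


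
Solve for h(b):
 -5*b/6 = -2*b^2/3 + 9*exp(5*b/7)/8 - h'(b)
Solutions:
 h(b) = C1 - 2*b^3/9 + 5*b^2/12 + 63*exp(5*b/7)/40


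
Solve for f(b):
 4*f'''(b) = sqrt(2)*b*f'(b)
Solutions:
 f(b) = C1 + Integral(C2*airyai(sqrt(2)*b/2) + C3*airybi(sqrt(2)*b/2), b)


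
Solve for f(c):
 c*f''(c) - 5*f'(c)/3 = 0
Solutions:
 f(c) = C1 + C2*c^(8/3)


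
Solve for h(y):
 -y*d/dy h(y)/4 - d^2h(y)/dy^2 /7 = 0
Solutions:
 h(y) = C1 + C2*erf(sqrt(14)*y/4)


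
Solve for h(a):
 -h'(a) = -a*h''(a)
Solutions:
 h(a) = C1 + C2*a^2


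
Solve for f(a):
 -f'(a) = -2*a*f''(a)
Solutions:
 f(a) = C1 + C2*a^(3/2)


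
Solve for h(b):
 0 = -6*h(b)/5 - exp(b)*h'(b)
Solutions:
 h(b) = C1*exp(6*exp(-b)/5)


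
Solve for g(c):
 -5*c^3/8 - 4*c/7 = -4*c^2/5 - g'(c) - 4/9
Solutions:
 g(c) = C1 + 5*c^4/32 - 4*c^3/15 + 2*c^2/7 - 4*c/9


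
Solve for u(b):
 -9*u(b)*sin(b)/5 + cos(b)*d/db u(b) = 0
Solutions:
 u(b) = C1/cos(b)^(9/5)


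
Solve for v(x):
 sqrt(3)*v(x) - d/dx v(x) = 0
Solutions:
 v(x) = C1*exp(sqrt(3)*x)


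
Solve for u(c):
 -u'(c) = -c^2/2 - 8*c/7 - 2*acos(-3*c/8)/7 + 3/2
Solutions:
 u(c) = C1 + c^3/6 + 4*c^2/7 + 2*c*acos(-3*c/8)/7 - 3*c/2 + 2*sqrt(64 - 9*c^2)/21


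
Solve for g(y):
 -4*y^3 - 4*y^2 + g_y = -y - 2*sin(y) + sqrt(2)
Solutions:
 g(y) = C1 + y^4 + 4*y^3/3 - y^2/2 + sqrt(2)*y + 2*cos(y)


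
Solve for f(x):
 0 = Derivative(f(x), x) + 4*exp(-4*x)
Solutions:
 f(x) = C1 + exp(-4*x)


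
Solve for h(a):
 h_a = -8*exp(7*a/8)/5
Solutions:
 h(a) = C1 - 64*exp(7*a/8)/35


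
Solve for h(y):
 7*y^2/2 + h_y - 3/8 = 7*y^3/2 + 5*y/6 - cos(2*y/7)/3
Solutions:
 h(y) = C1 + 7*y^4/8 - 7*y^3/6 + 5*y^2/12 + 3*y/8 - 7*sin(2*y/7)/6


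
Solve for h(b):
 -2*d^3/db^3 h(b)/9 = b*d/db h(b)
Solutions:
 h(b) = C1 + Integral(C2*airyai(-6^(2/3)*b/2) + C3*airybi(-6^(2/3)*b/2), b)


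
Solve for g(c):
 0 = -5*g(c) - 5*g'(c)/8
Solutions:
 g(c) = C1*exp(-8*c)


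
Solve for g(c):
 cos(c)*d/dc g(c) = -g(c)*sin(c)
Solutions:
 g(c) = C1*cos(c)


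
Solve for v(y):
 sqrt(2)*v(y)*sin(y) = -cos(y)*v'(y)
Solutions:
 v(y) = C1*cos(y)^(sqrt(2))


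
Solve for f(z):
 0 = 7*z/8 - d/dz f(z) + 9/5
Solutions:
 f(z) = C1 + 7*z^2/16 + 9*z/5


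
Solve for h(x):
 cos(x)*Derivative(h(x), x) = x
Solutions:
 h(x) = C1 + Integral(x/cos(x), x)


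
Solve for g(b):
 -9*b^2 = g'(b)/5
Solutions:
 g(b) = C1 - 15*b^3


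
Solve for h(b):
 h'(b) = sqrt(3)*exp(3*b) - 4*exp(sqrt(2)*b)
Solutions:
 h(b) = C1 + sqrt(3)*exp(3*b)/3 - 2*sqrt(2)*exp(sqrt(2)*b)


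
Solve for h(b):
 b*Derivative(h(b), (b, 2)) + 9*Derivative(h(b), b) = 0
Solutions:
 h(b) = C1 + C2/b^8


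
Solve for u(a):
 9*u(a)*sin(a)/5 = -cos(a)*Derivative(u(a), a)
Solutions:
 u(a) = C1*cos(a)^(9/5)


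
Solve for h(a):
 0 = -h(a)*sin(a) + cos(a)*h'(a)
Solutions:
 h(a) = C1/cos(a)


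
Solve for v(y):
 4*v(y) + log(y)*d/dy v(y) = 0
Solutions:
 v(y) = C1*exp(-4*li(y))


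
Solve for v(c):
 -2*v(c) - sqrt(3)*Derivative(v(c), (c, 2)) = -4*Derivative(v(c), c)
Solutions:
 v(c) = C1*exp(c*(-sqrt(6)*sqrt(2 - sqrt(3)) + 2*sqrt(3))/3) + C2*exp(c*(sqrt(6)*sqrt(2 - sqrt(3)) + 2*sqrt(3))/3)


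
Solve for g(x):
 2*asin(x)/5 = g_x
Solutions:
 g(x) = C1 + 2*x*asin(x)/5 + 2*sqrt(1 - x^2)/5


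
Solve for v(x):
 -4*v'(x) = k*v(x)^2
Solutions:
 v(x) = 4/(C1 + k*x)


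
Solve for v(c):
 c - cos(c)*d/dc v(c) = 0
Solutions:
 v(c) = C1 + Integral(c/cos(c), c)


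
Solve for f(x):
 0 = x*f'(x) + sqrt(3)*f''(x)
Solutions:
 f(x) = C1 + C2*erf(sqrt(2)*3^(3/4)*x/6)


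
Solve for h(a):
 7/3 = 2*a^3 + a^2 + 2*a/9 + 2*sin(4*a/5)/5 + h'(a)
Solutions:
 h(a) = C1 - a^4/2 - a^3/3 - a^2/9 + 7*a/3 + cos(4*a/5)/2


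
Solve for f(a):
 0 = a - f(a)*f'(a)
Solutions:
 f(a) = -sqrt(C1 + a^2)
 f(a) = sqrt(C1 + a^2)


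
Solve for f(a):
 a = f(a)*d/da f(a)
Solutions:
 f(a) = -sqrt(C1 + a^2)
 f(a) = sqrt(C1 + a^2)


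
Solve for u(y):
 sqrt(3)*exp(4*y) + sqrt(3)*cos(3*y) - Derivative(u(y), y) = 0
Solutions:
 u(y) = C1 + sqrt(3)*exp(4*y)/4 + sqrt(3)*sin(3*y)/3


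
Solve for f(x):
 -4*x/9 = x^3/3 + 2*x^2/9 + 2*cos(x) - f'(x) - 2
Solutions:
 f(x) = C1 + x^4/12 + 2*x^3/27 + 2*x^2/9 - 2*x + 2*sin(x)


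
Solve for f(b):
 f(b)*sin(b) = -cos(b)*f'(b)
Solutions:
 f(b) = C1*cos(b)


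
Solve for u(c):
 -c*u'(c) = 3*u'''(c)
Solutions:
 u(c) = C1 + Integral(C2*airyai(-3^(2/3)*c/3) + C3*airybi(-3^(2/3)*c/3), c)


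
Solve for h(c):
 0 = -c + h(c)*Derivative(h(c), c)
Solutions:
 h(c) = -sqrt(C1 + c^2)
 h(c) = sqrt(C1 + c^2)


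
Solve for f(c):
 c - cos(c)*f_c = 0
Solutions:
 f(c) = C1 + Integral(c/cos(c), c)


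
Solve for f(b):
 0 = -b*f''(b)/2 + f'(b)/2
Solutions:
 f(b) = C1 + C2*b^2


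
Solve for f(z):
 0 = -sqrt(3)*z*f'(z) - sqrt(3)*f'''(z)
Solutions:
 f(z) = C1 + Integral(C2*airyai(-z) + C3*airybi(-z), z)


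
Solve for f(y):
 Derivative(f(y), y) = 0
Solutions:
 f(y) = C1


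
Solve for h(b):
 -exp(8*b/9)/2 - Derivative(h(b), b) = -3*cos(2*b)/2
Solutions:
 h(b) = C1 - 9*exp(8*b/9)/16 + 3*sin(2*b)/4


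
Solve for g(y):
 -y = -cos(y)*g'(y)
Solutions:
 g(y) = C1 + Integral(y/cos(y), y)


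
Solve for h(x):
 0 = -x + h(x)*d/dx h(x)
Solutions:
 h(x) = -sqrt(C1 + x^2)
 h(x) = sqrt(C1 + x^2)


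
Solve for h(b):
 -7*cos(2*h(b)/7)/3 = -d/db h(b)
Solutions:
 -7*b/3 - 7*log(sin(2*h(b)/7) - 1)/4 + 7*log(sin(2*h(b)/7) + 1)/4 = C1


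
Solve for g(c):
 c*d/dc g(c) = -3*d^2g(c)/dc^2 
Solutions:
 g(c) = C1 + C2*erf(sqrt(6)*c/6)


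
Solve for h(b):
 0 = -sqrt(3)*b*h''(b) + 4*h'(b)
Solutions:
 h(b) = C1 + C2*b^(1 + 4*sqrt(3)/3)


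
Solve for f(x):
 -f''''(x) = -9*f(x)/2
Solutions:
 f(x) = C1*exp(-2^(3/4)*sqrt(3)*x/2) + C2*exp(2^(3/4)*sqrt(3)*x/2) + C3*sin(2^(3/4)*sqrt(3)*x/2) + C4*cos(2^(3/4)*sqrt(3)*x/2)


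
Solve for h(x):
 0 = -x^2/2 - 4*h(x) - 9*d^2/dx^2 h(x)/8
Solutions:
 h(x) = C1*sin(4*sqrt(2)*x/3) + C2*cos(4*sqrt(2)*x/3) - x^2/8 + 9/128


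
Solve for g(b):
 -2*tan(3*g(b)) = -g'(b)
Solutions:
 g(b) = -asin(C1*exp(6*b))/3 + pi/3
 g(b) = asin(C1*exp(6*b))/3


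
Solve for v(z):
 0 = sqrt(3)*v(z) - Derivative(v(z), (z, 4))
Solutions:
 v(z) = C1*exp(-3^(1/8)*z) + C2*exp(3^(1/8)*z) + C3*sin(3^(1/8)*z) + C4*cos(3^(1/8)*z)


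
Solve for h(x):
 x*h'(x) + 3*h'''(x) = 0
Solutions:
 h(x) = C1 + Integral(C2*airyai(-3^(2/3)*x/3) + C3*airybi(-3^(2/3)*x/3), x)


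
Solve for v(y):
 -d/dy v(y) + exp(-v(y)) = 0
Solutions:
 v(y) = log(C1 + y)


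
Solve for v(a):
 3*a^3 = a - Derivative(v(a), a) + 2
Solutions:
 v(a) = C1 - 3*a^4/4 + a^2/2 + 2*a


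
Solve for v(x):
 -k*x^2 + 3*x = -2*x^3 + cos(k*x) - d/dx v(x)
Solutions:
 v(x) = C1 + k*x^3/3 - x^4/2 - 3*x^2/2 + sin(k*x)/k


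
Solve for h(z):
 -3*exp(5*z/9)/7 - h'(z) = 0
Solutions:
 h(z) = C1 - 27*exp(5*z/9)/35


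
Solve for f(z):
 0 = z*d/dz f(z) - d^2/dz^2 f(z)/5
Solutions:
 f(z) = C1 + C2*erfi(sqrt(10)*z/2)


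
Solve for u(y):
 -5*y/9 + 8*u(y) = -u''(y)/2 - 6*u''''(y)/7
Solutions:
 u(y) = 5*y/72 + (C1*sin(sqrt(2)*3^(3/4)*7^(1/4)*y*cos(atan(sqrt(5327)/7)/2)/3) + C2*cos(sqrt(2)*3^(3/4)*7^(1/4)*y*cos(atan(sqrt(5327)/7)/2)/3))*exp(-sqrt(2)*3^(3/4)*7^(1/4)*y*sin(atan(sqrt(5327)/7)/2)/3) + (C3*sin(sqrt(2)*3^(3/4)*7^(1/4)*y*cos(atan(sqrt(5327)/7)/2)/3) + C4*cos(sqrt(2)*3^(3/4)*7^(1/4)*y*cos(atan(sqrt(5327)/7)/2)/3))*exp(sqrt(2)*3^(3/4)*7^(1/4)*y*sin(atan(sqrt(5327)/7)/2)/3)


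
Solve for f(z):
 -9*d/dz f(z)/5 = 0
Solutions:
 f(z) = C1


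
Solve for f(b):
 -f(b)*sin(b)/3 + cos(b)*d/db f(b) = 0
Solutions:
 f(b) = C1/cos(b)^(1/3)


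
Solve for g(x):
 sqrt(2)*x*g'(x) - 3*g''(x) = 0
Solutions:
 g(x) = C1 + C2*erfi(2^(3/4)*sqrt(3)*x/6)


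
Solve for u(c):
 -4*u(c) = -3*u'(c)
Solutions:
 u(c) = C1*exp(4*c/3)


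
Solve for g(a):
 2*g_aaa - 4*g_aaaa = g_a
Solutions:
 g(a) = C1 + C4*exp(-a/2) + (C2*sin(a/2) + C3*cos(a/2))*exp(a/2)


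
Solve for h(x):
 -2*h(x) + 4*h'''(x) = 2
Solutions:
 h(x) = C3*exp(2^(2/3)*x/2) + (C1*sin(2^(2/3)*sqrt(3)*x/4) + C2*cos(2^(2/3)*sqrt(3)*x/4))*exp(-2^(2/3)*x/4) - 1


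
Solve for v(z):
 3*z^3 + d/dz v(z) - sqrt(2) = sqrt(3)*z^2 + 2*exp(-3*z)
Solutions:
 v(z) = C1 - 3*z^4/4 + sqrt(3)*z^3/3 + sqrt(2)*z - 2*exp(-3*z)/3


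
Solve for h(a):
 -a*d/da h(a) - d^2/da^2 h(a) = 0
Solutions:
 h(a) = C1 + C2*erf(sqrt(2)*a/2)


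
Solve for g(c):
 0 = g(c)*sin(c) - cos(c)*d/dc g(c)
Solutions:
 g(c) = C1/cos(c)


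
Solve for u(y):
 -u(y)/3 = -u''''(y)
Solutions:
 u(y) = C1*exp(-3^(3/4)*y/3) + C2*exp(3^(3/4)*y/3) + C3*sin(3^(3/4)*y/3) + C4*cos(3^(3/4)*y/3)


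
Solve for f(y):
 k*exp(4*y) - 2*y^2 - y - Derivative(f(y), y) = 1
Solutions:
 f(y) = C1 + k*exp(4*y)/4 - 2*y^3/3 - y^2/2 - y


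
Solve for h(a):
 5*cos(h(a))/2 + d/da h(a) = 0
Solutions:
 h(a) = pi - asin((C1 + exp(5*a))/(C1 - exp(5*a)))
 h(a) = asin((C1 + exp(5*a))/(C1 - exp(5*a)))


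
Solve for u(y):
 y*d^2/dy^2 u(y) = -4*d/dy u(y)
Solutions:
 u(y) = C1 + C2/y^3


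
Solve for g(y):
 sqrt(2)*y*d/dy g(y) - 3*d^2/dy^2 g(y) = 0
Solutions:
 g(y) = C1 + C2*erfi(2^(3/4)*sqrt(3)*y/6)


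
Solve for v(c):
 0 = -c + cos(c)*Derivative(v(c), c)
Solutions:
 v(c) = C1 + Integral(c/cos(c), c)


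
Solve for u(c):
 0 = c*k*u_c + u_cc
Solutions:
 u(c) = Piecewise((-sqrt(2)*sqrt(pi)*C1*erf(sqrt(2)*c*sqrt(k)/2)/(2*sqrt(k)) - C2, (k > 0) | (k < 0)), (-C1*c - C2, True))


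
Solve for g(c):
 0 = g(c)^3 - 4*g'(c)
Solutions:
 g(c) = -sqrt(2)*sqrt(-1/(C1 + c))
 g(c) = sqrt(2)*sqrt(-1/(C1 + c))


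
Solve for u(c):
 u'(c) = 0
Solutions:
 u(c) = C1


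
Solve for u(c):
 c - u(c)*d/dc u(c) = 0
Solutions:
 u(c) = -sqrt(C1 + c^2)
 u(c) = sqrt(C1 + c^2)


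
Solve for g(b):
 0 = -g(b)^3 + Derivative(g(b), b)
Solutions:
 g(b) = -sqrt(2)*sqrt(-1/(C1 + b))/2
 g(b) = sqrt(2)*sqrt(-1/(C1 + b))/2


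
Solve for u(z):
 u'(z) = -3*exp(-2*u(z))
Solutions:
 u(z) = log(-sqrt(C1 - 6*z))
 u(z) = log(C1 - 6*z)/2


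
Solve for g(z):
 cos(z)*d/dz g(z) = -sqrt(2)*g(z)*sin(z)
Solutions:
 g(z) = C1*cos(z)^(sqrt(2))


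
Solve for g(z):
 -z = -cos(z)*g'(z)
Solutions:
 g(z) = C1 + Integral(z/cos(z), z)


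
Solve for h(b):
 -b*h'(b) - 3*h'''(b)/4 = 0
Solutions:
 h(b) = C1 + Integral(C2*airyai(-6^(2/3)*b/3) + C3*airybi(-6^(2/3)*b/3), b)


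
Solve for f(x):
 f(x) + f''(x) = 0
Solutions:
 f(x) = C1*sin(x) + C2*cos(x)


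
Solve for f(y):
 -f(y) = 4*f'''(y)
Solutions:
 f(y) = C3*exp(-2^(1/3)*y/2) + (C1*sin(2^(1/3)*sqrt(3)*y/4) + C2*cos(2^(1/3)*sqrt(3)*y/4))*exp(2^(1/3)*y/4)


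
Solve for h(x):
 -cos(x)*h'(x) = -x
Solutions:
 h(x) = C1 + Integral(x/cos(x), x)


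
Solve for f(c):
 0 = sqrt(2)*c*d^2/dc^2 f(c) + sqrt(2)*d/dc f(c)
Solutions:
 f(c) = C1 + C2*log(c)


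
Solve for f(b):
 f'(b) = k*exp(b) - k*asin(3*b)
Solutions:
 f(b) = C1 - k*(b*asin(3*b) + sqrt(1 - 9*b^2)/3 - exp(b))


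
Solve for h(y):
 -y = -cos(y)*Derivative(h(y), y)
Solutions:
 h(y) = C1 + Integral(y/cos(y), y)


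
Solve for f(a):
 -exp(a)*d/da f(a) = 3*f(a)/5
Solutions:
 f(a) = C1*exp(3*exp(-a)/5)


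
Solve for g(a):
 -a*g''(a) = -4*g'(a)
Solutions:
 g(a) = C1 + C2*a^5


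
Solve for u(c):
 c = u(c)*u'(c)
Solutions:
 u(c) = -sqrt(C1 + c^2)
 u(c) = sqrt(C1 + c^2)


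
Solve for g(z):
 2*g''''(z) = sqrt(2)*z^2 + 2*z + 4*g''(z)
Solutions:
 g(z) = C1 + C2*z + C3*exp(-sqrt(2)*z) + C4*exp(sqrt(2)*z) - sqrt(2)*z^4/48 - z^3/12 - sqrt(2)*z^2/8


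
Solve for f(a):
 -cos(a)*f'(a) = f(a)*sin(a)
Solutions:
 f(a) = C1*cos(a)


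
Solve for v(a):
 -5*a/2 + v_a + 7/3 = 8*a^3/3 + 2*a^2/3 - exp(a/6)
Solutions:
 v(a) = C1 + 2*a^4/3 + 2*a^3/9 + 5*a^2/4 - 7*a/3 - 6*exp(a/6)


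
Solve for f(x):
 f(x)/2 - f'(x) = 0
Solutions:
 f(x) = C1*exp(x/2)


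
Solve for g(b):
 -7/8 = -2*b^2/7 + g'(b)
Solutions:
 g(b) = C1 + 2*b^3/21 - 7*b/8


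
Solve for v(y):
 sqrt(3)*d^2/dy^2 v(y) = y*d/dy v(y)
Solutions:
 v(y) = C1 + C2*erfi(sqrt(2)*3^(3/4)*y/6)


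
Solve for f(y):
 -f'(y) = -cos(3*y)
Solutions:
 f(y) = C1 + sin(3*y)/3


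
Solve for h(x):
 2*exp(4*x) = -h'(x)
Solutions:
 h(x) = C1 - exp(4*x)/2


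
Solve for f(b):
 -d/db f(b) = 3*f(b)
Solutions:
 f(b) = C1*exp(-3*b)


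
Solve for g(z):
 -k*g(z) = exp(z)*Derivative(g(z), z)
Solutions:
 g(z) = C1*exp(k*exp(-z))


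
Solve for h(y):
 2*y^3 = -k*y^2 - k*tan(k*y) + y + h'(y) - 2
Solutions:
 h(y) = C1 + k*y^3/3 + k*Piecewise((-log(cos(k*y))/k, Ne(k, 0)), (0, True)) + y^4/2 - y^2/2 + 2*y


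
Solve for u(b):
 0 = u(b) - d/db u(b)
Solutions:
 u(b) = C1*exp(b)


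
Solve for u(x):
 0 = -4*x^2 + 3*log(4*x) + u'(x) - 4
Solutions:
 u(x) = C1 + 4*x^3/3 - 3*x*log(x) - x*log(64) + 7*x


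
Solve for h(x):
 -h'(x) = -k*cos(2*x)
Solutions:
 h(x) = C1 + k*sin(2*x)/2


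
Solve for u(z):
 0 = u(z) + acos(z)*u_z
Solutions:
 u(z) = C1*exp(-Integral(1/acos(z), z))


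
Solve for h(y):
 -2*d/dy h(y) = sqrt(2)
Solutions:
 h(y) = C1 - sqrt(2)*y/2


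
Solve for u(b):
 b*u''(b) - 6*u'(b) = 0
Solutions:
 u(b) = C1 + C2*b^7


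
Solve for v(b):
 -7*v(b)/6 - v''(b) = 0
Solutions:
 v(b) = C1*sin(sqrt(42)*b/6) + C2*cos(sqrt(42)*b/6)


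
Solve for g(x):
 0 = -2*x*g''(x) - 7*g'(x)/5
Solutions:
 g(x) = C1 + C2*x^(3/10)


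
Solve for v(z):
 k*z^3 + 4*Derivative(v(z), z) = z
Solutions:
 v(z) = C1 - k*z^4/16 + z^2/8


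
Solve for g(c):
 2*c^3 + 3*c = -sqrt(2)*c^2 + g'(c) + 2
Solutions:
 g(c) = C1 + c^4/2 + sqrt(2)*c^3/3 + 3*c^2/2 - 2*c


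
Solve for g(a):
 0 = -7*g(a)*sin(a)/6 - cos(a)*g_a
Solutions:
 g(a) = C1*cos(a)^(7/6)


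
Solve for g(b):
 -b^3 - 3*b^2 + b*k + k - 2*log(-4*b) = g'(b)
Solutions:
 g(b) = C1 - b^4/4 - b^3 + b^2*k/2 + b*(k - 4*log(2) + 2) - 2*b*log(-b)


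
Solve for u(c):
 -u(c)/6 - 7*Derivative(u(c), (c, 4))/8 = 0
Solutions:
 u(c) = (C1*sin(21^(3/4)*c/21) + C2*cos(21^(3/4)*c/21))*exp(-21^(3/4)*c/21) + (C3*sin(21^(3/4)*c/21) + C4*cos(21^(3/4)*c/21))*exp(21^(3/4)*c/21)


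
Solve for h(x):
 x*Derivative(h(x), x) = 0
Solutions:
 h(x) = C1


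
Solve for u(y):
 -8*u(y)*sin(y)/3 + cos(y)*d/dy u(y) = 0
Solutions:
 u(y) = C1/cos(y)^(8/3)


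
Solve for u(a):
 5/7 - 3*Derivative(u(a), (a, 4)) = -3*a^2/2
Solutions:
 u(a) = C1 + C2*a + C3*a^2 + C4*a^3 + a^6/720 + 5*a^4/504


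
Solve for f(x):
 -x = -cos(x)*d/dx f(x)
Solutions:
 f(x) = C1 + Integral(x/cos(x), x)


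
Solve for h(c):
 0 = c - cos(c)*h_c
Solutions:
 h(c) = C1 + Integral(c/cos(c), c)


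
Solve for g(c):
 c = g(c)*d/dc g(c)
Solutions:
 g(c) = -sqrt(C1 + c^2)
 g(c) = sqrt(C1 + c^2)


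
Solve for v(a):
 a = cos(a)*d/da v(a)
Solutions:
 v(a) = C1 + Integral(a/cos(a), a)


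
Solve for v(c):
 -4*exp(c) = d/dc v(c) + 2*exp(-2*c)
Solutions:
 v(c) = C1 - 4*exp(c) + exp(-2*c)


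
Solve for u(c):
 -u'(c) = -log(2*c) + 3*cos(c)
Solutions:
 u(c) = C1 + c*log(c) - c + c*log(2) - 3*sin(c)


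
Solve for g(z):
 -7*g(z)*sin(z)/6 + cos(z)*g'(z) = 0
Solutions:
 g(z) = C1/cos(z)^(7/6)


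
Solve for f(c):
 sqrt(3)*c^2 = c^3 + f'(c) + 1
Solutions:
 f(c) = C1 - c^4/4 + sqrt(3)*c^3/3 - c


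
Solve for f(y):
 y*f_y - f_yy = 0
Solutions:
 f(y) = C1 + C2*erfi(sqrt(2)*y/2)


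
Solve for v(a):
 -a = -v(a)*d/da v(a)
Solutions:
 v(a) = -sqrt(C1 + a^2)
 v(a) = sqrt(C1 + a^2)


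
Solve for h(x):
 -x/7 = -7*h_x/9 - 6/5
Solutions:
 h(x) = C1 + 9*x^2/98 - 54*x/35


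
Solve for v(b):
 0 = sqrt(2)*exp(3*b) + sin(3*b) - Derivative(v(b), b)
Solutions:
 v(b) = C1 + sqrt(2)*exp(3*b)/3 - cos(3*b)/3


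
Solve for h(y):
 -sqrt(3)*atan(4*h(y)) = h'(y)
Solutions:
 Integral(1/atan(4*_y), (_y, h(y))) = C1 - sqrt(3)*y


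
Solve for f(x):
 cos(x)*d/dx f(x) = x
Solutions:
 f(x) = C1 + Integral(x/cos(x), x)


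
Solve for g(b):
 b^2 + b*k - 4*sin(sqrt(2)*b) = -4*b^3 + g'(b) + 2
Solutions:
 g(b) = C1 + b^4 + b^3/3 + b^2*k/2 - 2*b + 2*sqrt(2)*cos(sqrt(2)*b)


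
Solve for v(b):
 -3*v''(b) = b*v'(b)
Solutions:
 v(b) = C1 + C2*erf(sqrt(6)*b/6)


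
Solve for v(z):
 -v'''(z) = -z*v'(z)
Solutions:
 v(z) = C1 + Integral(C2*airyai(z) + C3*airybi(z), z)


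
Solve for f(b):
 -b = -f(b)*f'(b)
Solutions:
 f(b) = -sqrt(C1 + b^2)
 f(b) = sqrt(C1 + b^2)


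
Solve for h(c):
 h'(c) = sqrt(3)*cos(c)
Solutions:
 h(c) = C1 + sqrt(3)*sin(c)


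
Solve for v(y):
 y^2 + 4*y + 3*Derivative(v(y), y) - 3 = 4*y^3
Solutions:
 v(y) = C1 + y^4/3 - y^3/9 - 2*y^2/3 + y


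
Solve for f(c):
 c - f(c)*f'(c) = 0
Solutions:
 f(c) = -sqrt(C1 + c^2)
 f(c) = sqrt(C1 + c^2)


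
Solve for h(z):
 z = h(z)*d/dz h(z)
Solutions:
 h(z) = -sqrt(C1 + z^2)
 h(z) = sqrt(C1 + z^2)


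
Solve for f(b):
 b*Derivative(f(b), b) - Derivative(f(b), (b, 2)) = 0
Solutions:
 f(b) = C1 + C2*erfi(sqrt(2)*b/2)


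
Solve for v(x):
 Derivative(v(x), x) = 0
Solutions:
 v(x) = C1


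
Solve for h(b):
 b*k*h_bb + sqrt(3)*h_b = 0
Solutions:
 h(b) = C1 + b^(((re(k) - sqrt(3))*re(k) + im(k)^2)/(re(k)^2 + im(k)^2))*(C2*sin(sqrt(3)*log(b)*Abs(im(k))/(re(k)^2 + im(k)^2)) + C3*cos(sqrt(3)*log(b)*im(k)/(re(k)^2 + im(k)^2)))


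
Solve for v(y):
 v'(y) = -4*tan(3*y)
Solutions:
 v(y) = C1 + 4*log(cos(3*y))/3


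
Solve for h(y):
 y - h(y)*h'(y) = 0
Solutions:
 h(y) = -sqrt(C1 + y^2)
 h(y) = sqrt(C1 + y^2)


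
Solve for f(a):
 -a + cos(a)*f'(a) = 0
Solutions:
 f(a) = C1 + Integral(a/cos(a), a)


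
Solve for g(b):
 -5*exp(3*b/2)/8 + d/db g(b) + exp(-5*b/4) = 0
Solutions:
 g(b) = C1 + 5*exp(3*b/2)/12 + 4*exp(-5*b/4)/5


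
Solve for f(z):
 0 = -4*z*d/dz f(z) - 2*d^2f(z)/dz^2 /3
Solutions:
 f(z) = C1 + C2*erf(sqrt(3)*z)


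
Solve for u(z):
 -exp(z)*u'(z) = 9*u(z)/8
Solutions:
 u(z) = C1*exp(9*exp(-z)/8)


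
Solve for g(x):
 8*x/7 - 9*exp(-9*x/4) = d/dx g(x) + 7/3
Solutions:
 g(x) = C1 + 4*x^2/7 - 7*x/3 + 4*exp(-9*x/4)


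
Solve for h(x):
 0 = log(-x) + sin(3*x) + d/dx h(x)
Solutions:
 h(x) = C1 - x*log(-x) + x + cos(3*x)/3


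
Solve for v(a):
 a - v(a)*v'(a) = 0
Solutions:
 v(a) = -sqrt(C1 + a^2)
 v(a) = sqrt(C1 + a^2)


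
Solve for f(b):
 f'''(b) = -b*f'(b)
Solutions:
 f(b) = C1 + Integral(C2*airyai(-b) + C3*airybi(-b), b)


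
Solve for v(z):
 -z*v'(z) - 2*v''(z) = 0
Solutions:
 v(z) = C1 + C2*erf(z/2)


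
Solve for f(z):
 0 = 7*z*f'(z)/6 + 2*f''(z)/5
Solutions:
 f(z) = C1 + C2*erf(sqrt(210)*z/12)


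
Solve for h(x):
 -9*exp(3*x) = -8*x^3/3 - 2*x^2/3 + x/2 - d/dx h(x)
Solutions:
 h(x) = C1 - 2*x^4/3 - 2*x^3/9 + x^2/4 + 3*exp(3*x)


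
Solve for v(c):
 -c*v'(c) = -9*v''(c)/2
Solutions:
 v(c) = C1 + C2*erfi(c/3)


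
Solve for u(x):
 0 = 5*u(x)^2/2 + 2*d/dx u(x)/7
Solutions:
 u(x) = 4/(C1 + 35*x)


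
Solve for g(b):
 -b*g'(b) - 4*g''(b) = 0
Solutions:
 g(b) = C1 + C2*erf(sqrt(2)*b/4)


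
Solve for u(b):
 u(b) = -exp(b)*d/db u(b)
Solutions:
 u(b) = C1*exp(exp(-b))


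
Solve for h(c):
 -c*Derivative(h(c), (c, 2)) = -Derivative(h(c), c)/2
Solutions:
 h(c) = C1 + C2*c^(3/2)


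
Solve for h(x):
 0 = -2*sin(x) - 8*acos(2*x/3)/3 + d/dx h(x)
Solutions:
 h(x) = C1 + 8*x*acos(2*x/3)/3 - 4*sqrt(9 - 4*x^2)/3 - 2*cos(x)


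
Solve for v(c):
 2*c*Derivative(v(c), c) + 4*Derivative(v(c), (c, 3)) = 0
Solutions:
 v(c) = C1 + Integral(C2*airyai(-2^(2/3)*c/2) + C3*airybi(-2^(2/3)*c/2), c)


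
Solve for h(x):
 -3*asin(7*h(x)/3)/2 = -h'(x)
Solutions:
 Integral(1/asin(7*_y/3), (_y, h(x))) = C1 + 3*x/2


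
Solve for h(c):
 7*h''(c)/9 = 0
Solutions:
 h(c) = C1 + C2*c


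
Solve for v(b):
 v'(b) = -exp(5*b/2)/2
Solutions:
 v(b) = C1 - exp(5*b/2)/5


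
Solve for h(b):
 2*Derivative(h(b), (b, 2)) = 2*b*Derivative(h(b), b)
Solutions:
 h(b) = C1 + C2*erfi(sqrt(2)*b/2)


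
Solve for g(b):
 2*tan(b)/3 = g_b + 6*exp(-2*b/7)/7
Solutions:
 g(b) = C1 + log(tan(b)^2 + 1)/3 + 3*exp(-2*b/7)


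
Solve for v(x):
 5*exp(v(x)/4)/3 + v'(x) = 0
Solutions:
 v(x) = 4*log(1/(C1 + 5*x)) + 4*log(12)


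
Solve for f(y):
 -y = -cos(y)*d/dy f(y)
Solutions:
 f(y) = C1 + Integral(y/cos(y), y)


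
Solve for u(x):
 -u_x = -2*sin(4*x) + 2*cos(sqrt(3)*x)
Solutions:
 u(x) = C1 - 2*sqrt(3)*sin(sqrt(3)*x)/3 - cos(4*x)/2


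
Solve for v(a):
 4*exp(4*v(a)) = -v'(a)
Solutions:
 v(a) = log(-I*(1/(C1 + 16*a))^(1/4))
 v(a) = log(I*(1/(C1 + 16*a))^(1/4))
 v(a) = log(-(1/(C1 + 16*a))^(1/4))
 v(a) = log(1/(C1 + 16*a))/4


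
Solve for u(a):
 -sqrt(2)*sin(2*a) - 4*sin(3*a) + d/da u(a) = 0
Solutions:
 u(a) = C1 - sqrt(2)*cos(2*a)/2 - 4*cos(3*a)/3


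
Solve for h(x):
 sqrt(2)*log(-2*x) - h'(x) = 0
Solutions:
 h(x) = C1 + sqrt(2)*x*log(-x) + sqrt(2)*x*(-1 + log(2))


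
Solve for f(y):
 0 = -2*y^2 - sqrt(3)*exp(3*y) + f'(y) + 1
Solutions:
 f(y) = C1 + 2*y^3/3 - y + sqrt(3)*exp(3*y)/3


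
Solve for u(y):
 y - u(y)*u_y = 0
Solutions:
 u(y) = -sqrt(C1 + y^2)
 u(y) = sqrt(C1 + y^2)


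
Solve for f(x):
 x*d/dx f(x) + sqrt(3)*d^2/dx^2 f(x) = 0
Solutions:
 f(x) = C1 + C2*erf(sqrt(2)*3^(3/4)*x/6)


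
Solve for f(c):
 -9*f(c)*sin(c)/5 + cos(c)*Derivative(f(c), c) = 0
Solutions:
 f(c) = C1/cos(c)^(9/5)


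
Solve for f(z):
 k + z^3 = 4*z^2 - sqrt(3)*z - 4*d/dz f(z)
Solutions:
 f(z) = C1 - k*z/4 - z^4/16 + z^3/3 - sqrt(3)*z^2/8


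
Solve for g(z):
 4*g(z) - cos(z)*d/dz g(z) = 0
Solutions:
 g(z) = C1*(sin(z)^2 + 2*sin(z) + 1)/(sin(z)^2 - 2*sin(z) + 1)


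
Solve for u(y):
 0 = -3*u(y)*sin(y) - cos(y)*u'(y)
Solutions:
 u(y) = C1*cos(y)^3


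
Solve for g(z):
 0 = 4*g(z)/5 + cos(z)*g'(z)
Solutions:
 g(z) = C1*(sin(z) - 1)^(2/5)/(sin(z) + 1)^(2/5)


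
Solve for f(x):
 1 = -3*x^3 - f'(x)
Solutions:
 f(x) = C1 - 3*x^4/4 - x


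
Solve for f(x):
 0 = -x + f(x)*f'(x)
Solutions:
 f(x) = -sqrt(C1 + x^2)
 f(x) = sqrt(C1 + x^2)


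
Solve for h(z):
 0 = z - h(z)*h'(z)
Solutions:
 h(z) = -sqrt(C1 + z^2)
 h(z) = sqrt(C1 + z^2)


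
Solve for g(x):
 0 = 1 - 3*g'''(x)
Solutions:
 g(x) = C1 + C2*x + C3*x^2 + x^3/18


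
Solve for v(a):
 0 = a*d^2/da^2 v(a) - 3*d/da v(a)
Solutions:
 v(a) = C1 + C2*a^4


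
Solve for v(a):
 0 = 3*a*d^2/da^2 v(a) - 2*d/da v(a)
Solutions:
 v(a) = C1 + C2*a^(5/3)


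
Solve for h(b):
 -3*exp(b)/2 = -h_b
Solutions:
 h(b) = C1 + 3*exp(b)/2


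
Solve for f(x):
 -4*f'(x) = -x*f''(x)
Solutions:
 f(x) = C1 + C2*x^5


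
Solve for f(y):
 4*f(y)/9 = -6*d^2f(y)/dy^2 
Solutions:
 f(y) = C1*sin(sqrt(6)*y/9) + C2*cos(sqrt(6)*y/9)


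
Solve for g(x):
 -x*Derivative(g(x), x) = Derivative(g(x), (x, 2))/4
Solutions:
 g(x) = C1 + C2*erf(sqrt(2)*x)


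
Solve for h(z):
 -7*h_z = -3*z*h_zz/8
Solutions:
 h(z) = C1 + C2*z^(59/3)


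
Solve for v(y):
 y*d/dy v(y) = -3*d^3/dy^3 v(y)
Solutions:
 v(y) = C1 + Integral(C2*airyai(-3^(2/3)*y/3) + C3*airybi(-3^(2/3)*y/3), y)


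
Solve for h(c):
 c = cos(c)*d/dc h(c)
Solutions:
 h(c) = C1 + Integral(c/cos(c), c)


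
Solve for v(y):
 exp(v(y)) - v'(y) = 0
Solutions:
 v(y) = log(-1/(C1 + y))


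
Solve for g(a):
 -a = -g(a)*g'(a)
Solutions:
 g(a) = -sqrt(C1 + a^2)
 g(a) = sqrt(C1 + a^2)


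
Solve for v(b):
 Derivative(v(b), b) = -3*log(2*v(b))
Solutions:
 Integral(1/(log(_y) + log(2)), (_y, v(b)))/3 = C1 - b


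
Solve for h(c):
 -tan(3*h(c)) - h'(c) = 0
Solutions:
 h(c) = -asin(C1*exp(-3*c))/3 + pi/3
 h(c) = asin(C1*exp(-3*c))/3


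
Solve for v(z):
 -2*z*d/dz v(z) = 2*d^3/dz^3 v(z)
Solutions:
 v(z) = C1 + Integral(C2*airyai(-z) + C3*airybi(-z), z)


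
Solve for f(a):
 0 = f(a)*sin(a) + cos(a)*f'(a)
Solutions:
 f(a) = C1*cos(a)


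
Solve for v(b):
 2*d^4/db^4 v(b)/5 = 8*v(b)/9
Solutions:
 v(b) = C1*exp(-5^(1/4)*sqrt(6)*b/3) + C2*exp(5^(1/4)*sqrt(6)*b/3) + C3*sin(5^(1/4)*sqrt(6)*b/3) + C4*cos(5^(1/4)*sqrt(6)*b/3)


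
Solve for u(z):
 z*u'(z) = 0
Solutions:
 u(z) = C1


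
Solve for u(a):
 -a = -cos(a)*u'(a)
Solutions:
 u(a) = C1 + Integral(a/cos(a), a)


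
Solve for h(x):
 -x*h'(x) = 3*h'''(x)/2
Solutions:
 h(x) = C1 + Integral(C2*airyai(-2^(1/3)*3^(2/3)*x/3) + C3*airybi(-2^(1/3)*3^(2/3)*x/3), x)


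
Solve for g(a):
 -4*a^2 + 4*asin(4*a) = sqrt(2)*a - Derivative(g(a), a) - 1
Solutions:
 g(a) = C1 + 4*a^3/3 + sqrt(2)*a^2/2 - 4*a*asin(4*a) - a - sqrt(1 - 16*a^2)


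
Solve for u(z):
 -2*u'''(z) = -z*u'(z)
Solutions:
 u(z) = C1 + Integral(C2*airyai(2^(2/3)*z/2) + C3*airybi(2^(2/3)*z/2), z)


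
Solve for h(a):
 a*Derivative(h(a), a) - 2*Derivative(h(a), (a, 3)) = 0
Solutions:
 h(a) = C1 + Integral(C2*airyai(2^(2/3)*a/2) + C3*airybi(2^(2/3)*a/2), a)


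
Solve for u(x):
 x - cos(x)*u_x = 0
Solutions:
 u(x) = C1 + Integral(x/cos(x), x)


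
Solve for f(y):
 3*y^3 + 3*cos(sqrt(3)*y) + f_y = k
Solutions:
 f(y) = C1 + k*y - 3*y^4/4 - sqrt(3)*sin(sqrt(3)*y)


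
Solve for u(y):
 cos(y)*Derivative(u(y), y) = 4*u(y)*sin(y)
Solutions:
 u(y) = C1/cos(y)^4


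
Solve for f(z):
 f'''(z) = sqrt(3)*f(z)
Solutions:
 f(z) = C3*exp(3^(1/6)*z) + (C1*sin(3^(2/3)*z/2) + C2*cos(3^(2/3)*z/2))*exp(-3^(1/6)*z/2)


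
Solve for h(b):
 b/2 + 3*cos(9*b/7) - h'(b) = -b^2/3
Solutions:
 h(b) = C1 + b^3/9 + b^2/4 + 7*sin(9*b/7)/3


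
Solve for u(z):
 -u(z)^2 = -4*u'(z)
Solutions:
 u(z) = -4/(C1 + z)


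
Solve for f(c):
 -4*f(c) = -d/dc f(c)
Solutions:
 f(c) = C1*exp(4*c)


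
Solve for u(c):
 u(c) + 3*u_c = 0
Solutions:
 u(c) = C1*exp(-c/3)


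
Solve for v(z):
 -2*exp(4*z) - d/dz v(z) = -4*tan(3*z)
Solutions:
 v(z) = C1 - exp(4*z)/2 - 4*log(cos(3*z))/3


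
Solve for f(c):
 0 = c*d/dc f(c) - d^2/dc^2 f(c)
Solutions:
 f(c) = C1 + C2*erfi(sqrt(2)*c/2)


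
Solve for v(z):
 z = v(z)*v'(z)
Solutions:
 v(z) = -sqrt(C1 + z^2)
 v(z) = sqrt(C1 + z^2)


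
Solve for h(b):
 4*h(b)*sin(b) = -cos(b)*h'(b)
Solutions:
 h(b) = C1*cos(b)^4


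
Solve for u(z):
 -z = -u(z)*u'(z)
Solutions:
 u(z) = -sqrt(C1 + z^2)
 u(z) = sqrt(C1 + z^2)


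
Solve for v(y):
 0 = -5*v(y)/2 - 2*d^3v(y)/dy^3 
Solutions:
 v(y) = C3*exp(-10^(1/3)*y/2) + (C1*sin(10^(1/3)*sqrt(3)*y/4) + C2*cos(10^(1/3)*sqrt(3)*y/4))*exp(10^(1/3)*y/4)


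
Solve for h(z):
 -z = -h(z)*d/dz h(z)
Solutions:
 h(z) = -sqrt(C1 + z^2)
 h(z) = sqrt(C1 + z^2)


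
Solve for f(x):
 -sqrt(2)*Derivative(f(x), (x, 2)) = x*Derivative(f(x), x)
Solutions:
 f(x) = C1 + C2*erf(2^(1/4)*x/2)


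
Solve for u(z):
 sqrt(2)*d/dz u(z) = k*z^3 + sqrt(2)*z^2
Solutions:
 u(z) = C1 + sqrt(2)*k*z^4/8 + z^3/3


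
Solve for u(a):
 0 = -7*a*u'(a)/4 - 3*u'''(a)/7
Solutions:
 u(a) = C1 + Integral(C2*airyai(-18^(1/3)*7^(2/3)*a/6) + C3*airybi(-18^(1/3)*7^(2/3)*a/6), a)


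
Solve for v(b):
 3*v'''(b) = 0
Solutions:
 v(b) = C1 + C2*b + C3*b^2


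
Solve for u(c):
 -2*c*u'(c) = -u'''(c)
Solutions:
 u(c) = C1 + Integral(C2*airyai(2^(1/3)*c) + C3*airybi(2^(1/3)*c), c)


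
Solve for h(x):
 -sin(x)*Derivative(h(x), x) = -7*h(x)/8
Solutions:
 h(x) = C1*(cos(x) - 1)^(7/16)/(cos(x) + 1)^(7/16)


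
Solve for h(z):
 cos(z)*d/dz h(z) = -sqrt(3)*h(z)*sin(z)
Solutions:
 h(z) = C1*cos(z)^(sqrt(3))


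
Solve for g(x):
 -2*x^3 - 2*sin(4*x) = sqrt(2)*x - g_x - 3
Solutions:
 g(x) = C1 + x^4/2 + sqrt(2)*x^2/2 - 3*x - cos(4*x)/2


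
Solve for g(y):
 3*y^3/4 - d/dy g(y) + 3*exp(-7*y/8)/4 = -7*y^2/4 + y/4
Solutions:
 g(y) = C1 + 3*y^4/16 + 7*y^3/12 - y^2/8 - 6*exp(-7*y/8)/7


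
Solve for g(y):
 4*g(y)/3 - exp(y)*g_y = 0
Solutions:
 g(y) = C1*exp(-4*exp(-y)/3)


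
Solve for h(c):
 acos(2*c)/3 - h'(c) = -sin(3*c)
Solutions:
 h(c) = C1 + c*acos(2*c)/3 - sqrt(1 - 4*c^2)/6 - cos(3*c)/3


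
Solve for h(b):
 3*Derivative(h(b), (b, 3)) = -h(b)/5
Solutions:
 h(b) = C3*exp(-15^(2/3)*b/15) + (C1*sin(3^(1/6)*5^(2/3)*b/10) + C2*cos(3^(1/6)*5^(2/3)*b/10))*exp(15^(2/3)*b/30)


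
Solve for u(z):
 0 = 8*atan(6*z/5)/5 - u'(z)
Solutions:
 u(z) = C1 + 8*z*atan(6*z/5)/5 - 2*log(36*z^2 + 25)/3


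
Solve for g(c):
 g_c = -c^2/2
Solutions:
 g(c) = C1 - c^3/6


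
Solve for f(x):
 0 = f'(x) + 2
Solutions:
 f(x) = C1 - 2*x


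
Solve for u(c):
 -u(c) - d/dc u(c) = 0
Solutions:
 u(c) = C1*exp(-c)


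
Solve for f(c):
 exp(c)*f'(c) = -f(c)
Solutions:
 f(c) = C1*exp(exp(-c))


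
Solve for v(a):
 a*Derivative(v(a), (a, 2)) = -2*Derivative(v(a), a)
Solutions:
 v(a) = C1 + C2/a


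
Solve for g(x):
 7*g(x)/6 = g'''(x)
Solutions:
 g(x) = C3*exp(6^(2/3)*7^(1/3)*x/6) + (C1*sin(2^(2/3)*3^(1/6)*7^(1/3)*x/4) + C2*cos(2^(2/3)*3^(1/6)*7^(1/3)*x/4))*exp(-6^(2/3)*7^(1/3)*x/12)


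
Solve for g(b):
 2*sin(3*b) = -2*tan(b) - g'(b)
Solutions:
 g(b) = C1 + 2*log(cos(b)) + 2*cos(3*b)/3


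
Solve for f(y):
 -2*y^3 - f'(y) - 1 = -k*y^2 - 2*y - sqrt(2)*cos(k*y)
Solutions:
 f(y) = C1 + k*y^3/3 - y^4/2 + y^2 - y + sqrt(2)*sin(k*y)/k


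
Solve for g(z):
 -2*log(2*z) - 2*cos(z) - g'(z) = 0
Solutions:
 g(z) = C1 - 2*z*log(z) - 2*z*log(2) + 2*z - 2*sin(z)


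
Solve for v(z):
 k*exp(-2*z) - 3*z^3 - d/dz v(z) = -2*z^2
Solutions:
 v(z) = C1 - k*exp(-2*z)/2 - 3*z^4/4 + 2*z^3/3


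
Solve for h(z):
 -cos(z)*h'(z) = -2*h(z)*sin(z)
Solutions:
 h(z) = C1/cos(z)^2


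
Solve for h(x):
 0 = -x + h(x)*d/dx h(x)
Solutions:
 h(x) = -sqrt(C1 + x^2)
 h(x) = sqrt(C1 + x^2)


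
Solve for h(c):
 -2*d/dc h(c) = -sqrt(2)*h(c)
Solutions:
 h(c) = C1*exp(sqrt(2)*c/2)


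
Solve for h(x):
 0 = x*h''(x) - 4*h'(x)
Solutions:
 h(x) = C1 + C2*x^5


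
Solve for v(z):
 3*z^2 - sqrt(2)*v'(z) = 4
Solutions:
 v(z) = C1 + sqrt(2)*z^3/2 - 2*sqrt(2)*z


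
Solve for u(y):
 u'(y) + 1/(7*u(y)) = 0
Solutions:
 u(y) = -sqrt(C1 - 14*y)/7
 u(y) = sqrt(C1 - 14*y)/7


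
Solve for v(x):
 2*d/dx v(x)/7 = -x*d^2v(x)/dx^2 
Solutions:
 v(x) = C1 + C2*x^(5/7)


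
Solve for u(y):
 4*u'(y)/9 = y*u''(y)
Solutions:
 u(y) = C1 + C2*y^(13/9)


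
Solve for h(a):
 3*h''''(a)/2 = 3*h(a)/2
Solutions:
 h(a) = C1*exp(-a) + C2*exp(a) + C3*sin(a) + C4*cos(a)


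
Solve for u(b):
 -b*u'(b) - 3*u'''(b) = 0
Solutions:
 u(b) = C1 + Integral(C2*airyai(-3^(2/3)*b/3) + C3*airybi(-3^(2/3)*b/3), b)


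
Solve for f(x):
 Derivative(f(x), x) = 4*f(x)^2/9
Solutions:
 f(x) = -9/(C1 + 4*x)


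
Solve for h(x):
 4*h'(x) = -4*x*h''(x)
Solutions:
 h(x) = C1 + C2*log(x)


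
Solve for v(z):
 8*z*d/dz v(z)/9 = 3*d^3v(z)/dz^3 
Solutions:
 v(z) = C1 + Integral(C2*airyai(2*z/3) + C3*airybi(2*z/3), z)


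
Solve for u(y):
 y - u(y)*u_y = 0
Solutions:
 u(y) = -sqrt(C1 + y^2)
 u(y) = sqrt(C1 + y^2)


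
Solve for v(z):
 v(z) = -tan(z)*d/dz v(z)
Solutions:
 v(z) = C1/sin(z)


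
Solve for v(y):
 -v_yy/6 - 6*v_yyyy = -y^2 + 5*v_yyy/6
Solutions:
 v(y) = C1 + C2*y + y^4/2 - 10*y^3 - 66*y^2 + (C3*sin(sqrt(119)*y/72) + C4*cos(sqrt(119)*y/72))*exp(-5*y/72)


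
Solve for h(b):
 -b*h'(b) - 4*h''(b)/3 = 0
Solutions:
 h(b) = C1 + C2*erf(sqrt(6)*b/4)


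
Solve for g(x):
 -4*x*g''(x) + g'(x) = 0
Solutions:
 g(x) = C1 + C2*x^(5/4)


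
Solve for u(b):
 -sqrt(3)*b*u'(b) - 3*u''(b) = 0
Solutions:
 u(b) = C1 + C2*erf(sqrt(2)*3^(3/4)*b/6)


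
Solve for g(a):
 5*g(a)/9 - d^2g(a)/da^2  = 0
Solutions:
 g(a) = C1*exp(-sqrt(5)*a/3) + C2*exp(sqrt(5)*a/3)


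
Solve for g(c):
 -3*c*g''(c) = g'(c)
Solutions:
 g(c) = C1 + C2*c^(2/3)


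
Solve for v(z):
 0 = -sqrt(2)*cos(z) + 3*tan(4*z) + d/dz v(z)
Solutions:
 v(z) = C1 + 3*log(cos(4*z))/4 + sqrt(2)*sin(z)


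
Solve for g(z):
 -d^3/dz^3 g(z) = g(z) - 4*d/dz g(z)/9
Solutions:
 g(z) = C1*exp(z*(8*18^(1/3)/(sqrt(58281) + 243)^(1/3) + 12^(1/3)*(sqrt(58281) + 243)^(1/3))/36)*sin(2^(1/3)*3^(1/6)*z*(-2^(1/3)*3^(2/3)*(sqrt(58281) + 243)^(1/3) + 24/(sqrt(58281) + 243)^(1/3))/36) + C2*exp(z*(8*18^(1/3)/(sqrt(58281) + 243)^(1/3) + 12^(1/3)*(sqrt(58281) + 243)^(1/3))/36)*cos(2^(1/3)*3^(1/6)*z*(-2^(1/3)*3^(2/3)*(sqrt(58281) + 243)^(1/3) + 24/(sqrt(58281) + 243)^(1/3))/36) + C3*exp(-z*(8*18^(1/3)/(sqrt(58281) + 243)^(1/3) + 12^(1/3)*(sqrt(58281) + 243)^(1/3))/18)
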